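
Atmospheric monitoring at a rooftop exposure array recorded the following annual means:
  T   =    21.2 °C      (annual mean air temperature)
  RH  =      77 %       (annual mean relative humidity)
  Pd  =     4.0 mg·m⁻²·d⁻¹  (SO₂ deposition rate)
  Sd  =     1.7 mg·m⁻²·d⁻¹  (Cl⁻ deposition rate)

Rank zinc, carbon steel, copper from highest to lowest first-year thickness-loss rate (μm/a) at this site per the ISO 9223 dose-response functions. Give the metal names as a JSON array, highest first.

["carbon steel", "copper", "zinc"]

zinc: temperature factor f = -0.071·(11.2) = -0.7952
  sulphur-dioxide contribution → 0.3702 μm/a
  chloride contribution → 0.2658 μm/a
  total first-year rate 0.636 μm/a
carbon steel: temperature factor f = -0.054·(11.2) = -0.6048
  sulphur-dioxide contribution → 9.272 μm/a
  chloride contribution → 4.201 μm/a
  ⇒ r_corr(carbon steel) = 13.47 μm/a
copper: f(T) = -0.080·(T−10) [T>10 °C] = -0.8960
  sulphur-dioxide contribution → 0.2915 μm/a
  chloride contribution → 0.5345 μm/a
  total first-year rate 0.826 μm/a
Ordering by μm/a: carbon steel (13.5) > copper (0.826) > zinc (0.636)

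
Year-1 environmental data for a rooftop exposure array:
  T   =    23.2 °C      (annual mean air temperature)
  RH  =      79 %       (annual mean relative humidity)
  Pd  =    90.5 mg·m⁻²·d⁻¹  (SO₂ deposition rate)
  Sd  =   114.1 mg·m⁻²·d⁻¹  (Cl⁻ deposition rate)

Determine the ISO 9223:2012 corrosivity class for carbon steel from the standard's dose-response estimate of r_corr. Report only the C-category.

carbon steel: T>10 °C ⇒ hinge -0.054·(23.2−10) = -0.7128
  sulphur-dioxide contribution → 43.86 μm/a
  chloride contribution → 65.97 μm/a
  ⇒ r_corr(carbon steel) = 109.8 μm/a
ISO 9223 Table 2 (carbon steel): 80 < 110 ≤ 200 μm/a ⇒ C5

C5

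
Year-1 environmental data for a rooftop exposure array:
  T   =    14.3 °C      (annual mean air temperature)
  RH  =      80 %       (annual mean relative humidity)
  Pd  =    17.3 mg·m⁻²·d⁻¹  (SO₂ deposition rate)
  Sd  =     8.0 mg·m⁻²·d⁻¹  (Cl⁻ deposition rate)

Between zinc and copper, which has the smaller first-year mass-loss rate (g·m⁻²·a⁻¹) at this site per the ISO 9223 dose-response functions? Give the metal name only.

zinc

zinc: f(T) = -0.071·(T−10) [T>10 °C] = -0.3053
  Pd branch = 0.0129·Pd^0.44·e^(0.046·RH+f) = 1.321 μm/a
  Cl⁻ term: 0.0175·8.0^0.57·exp(0.008·80+0.085·14.3) = 0.3661
  r_corr = 1.321 + 0.3661 = 1.687 μm/a
  mass loss = 1.687 μm/a × 7.14 g/cm³ = 12.05 g·m⁻²·a⁻¹
copper: temperature factor f = -0.080·(4.3) = -0.3440
  SO₂ term: 0.0053·17.3^0.26·exp(0.059·80-0.3440) = 0.8844
  Cl⁻ term: 0.01025·8.0^0.27·exp(0.036·80+0.049·14.3) = 0.6451
  sum: 0.8844 + 0.6451 → r_corr = 1.529 μm/a
  mass loss = 1.529 μm/a × 8.96 g/cm³ = 13.7 g·m⁻²·a⁻¹
Ordering by g·m⁻²·a⁻¹: copper (13.7) > zinc (12)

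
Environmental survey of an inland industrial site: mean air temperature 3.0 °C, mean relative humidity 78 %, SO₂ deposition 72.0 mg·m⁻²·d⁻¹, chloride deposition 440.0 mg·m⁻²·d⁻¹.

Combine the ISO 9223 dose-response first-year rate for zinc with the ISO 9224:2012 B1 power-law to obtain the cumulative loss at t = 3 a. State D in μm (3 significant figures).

D(3) = 9.04 μm

zinc: f(T) = +0.038·(T−10) [T≤10 °C] = -0.2660
  sulphur-dioxide contribution → 2.347 μm/a
  chloride contribution → 1.354 μm/a
  total first-year rate 3.701 μm/a
Long-term exponent b (ISO 9224 Table 2, B1) = 0.813
  D(3) = 3.701 × 3^0.813 = 3.701 × 2.443 = 9.041 μm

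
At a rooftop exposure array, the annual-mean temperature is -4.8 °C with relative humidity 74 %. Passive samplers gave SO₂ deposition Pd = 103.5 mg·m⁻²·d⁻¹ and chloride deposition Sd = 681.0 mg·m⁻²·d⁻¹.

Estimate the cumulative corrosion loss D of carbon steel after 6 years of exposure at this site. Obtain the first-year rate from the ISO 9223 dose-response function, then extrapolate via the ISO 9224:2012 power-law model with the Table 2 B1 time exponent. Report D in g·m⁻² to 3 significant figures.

carbon steel: f(T) = +0.150·(T−10) [T≤10 °C] = -2.2200
  SO₂ term: 1.77·103.5^0.52·exp(0.02·74-2.2200) = 9.427
  Sd branch = 0.102·Sd^0.62·e^(0.033·RH+0.04·T) = 55.25 μm/a
  sum: 9.427 + 55.25 → r_corr = 64.67 μm/a
ISO 9224: D(t) = r_corr · t^b with b = 0.523 (carbon steel, B1)
  D(6) = 64.67 × 6^0.523 = 64.67 × 2.553 = 165.1 μm
  Mass loss = 165.1 μm × 7.85 g/cm³ = 1296 g·m⁻²

D(6) = 1.30e+03 g·m⁻²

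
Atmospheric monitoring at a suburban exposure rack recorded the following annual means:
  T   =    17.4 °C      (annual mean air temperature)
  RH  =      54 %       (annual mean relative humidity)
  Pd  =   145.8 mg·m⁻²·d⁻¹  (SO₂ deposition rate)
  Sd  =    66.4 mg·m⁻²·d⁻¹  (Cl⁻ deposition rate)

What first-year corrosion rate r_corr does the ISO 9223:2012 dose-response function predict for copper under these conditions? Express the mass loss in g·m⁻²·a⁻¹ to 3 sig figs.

copper: temperature factor f = -0.080·(7.4) = -0.5920
  sulphur-dioxide contribution → 0.2591 μm/a
  chloride contribution → 0.5215 μm/a
  total first-year rate 0.7806 μm/a
Convert to mass loss: 0.7806 μm/a × 8.96 g/cm³ = 6.994 g·m⁻²·a⁻¹

r_corr = 6.99 g·m⁻²·a⁻¹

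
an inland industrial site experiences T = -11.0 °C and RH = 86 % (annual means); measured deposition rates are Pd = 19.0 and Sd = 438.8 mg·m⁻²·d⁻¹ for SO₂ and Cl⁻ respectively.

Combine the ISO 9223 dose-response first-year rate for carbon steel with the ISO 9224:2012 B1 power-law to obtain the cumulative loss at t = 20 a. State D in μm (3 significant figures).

D(20) = 243 μm

carbon steel: T≤10 °C ⇒ hinge +0.150·(-11.0−10) = -3.1500
  SO₂ term: 1.77·19.0^0.52·exp(0.02·86-3.1500) = 1.958
  Sd branch = 0.102·Sd^0.62·e^(0.033·RH+0.04·T) = 48.78 μm/a
  r_corr = 1.958 + 48.78 = 50.74 μm/a
Power-law: D(20) = r_corr · 20^0.523
  D(20) = 50.74 × 20^0.523 = 50.74 × 4.791 = 243.1 μm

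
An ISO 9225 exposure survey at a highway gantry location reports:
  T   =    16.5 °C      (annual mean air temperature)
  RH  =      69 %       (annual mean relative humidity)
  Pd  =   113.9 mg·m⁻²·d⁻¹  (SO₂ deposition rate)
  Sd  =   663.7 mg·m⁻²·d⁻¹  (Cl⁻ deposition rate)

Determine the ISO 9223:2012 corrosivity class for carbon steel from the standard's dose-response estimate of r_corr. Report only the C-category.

carbon steel: T>10 °C ⇒ hinge -0.054·(16.5−10) = -0.3510
  sulphur-dioxide contribution → 58.11 μm/a
  chloride contribution → 108.1 μm/a
  ⇒ r_corr(carbon steel) = 166.2 μm/a
166 μm/a falls in (80, 200] for carbon steel → category C5

C5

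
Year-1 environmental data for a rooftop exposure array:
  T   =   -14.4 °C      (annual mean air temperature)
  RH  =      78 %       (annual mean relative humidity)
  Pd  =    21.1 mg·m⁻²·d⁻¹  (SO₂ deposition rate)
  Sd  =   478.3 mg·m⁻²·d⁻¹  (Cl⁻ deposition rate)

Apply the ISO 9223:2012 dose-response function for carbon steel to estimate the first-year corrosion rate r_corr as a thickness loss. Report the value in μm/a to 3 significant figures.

carbon steel: f(T) = +0.150·(T−10) [T≤10 °C] = -3.6600
  sulphur-dioxide contribution → 1.058 μm/a
  chloride contribution → 34.49 μm/a
  ⇒ r_corr(carbon steel) = 35.55 μm/a

r_corr = 35.6 μm/a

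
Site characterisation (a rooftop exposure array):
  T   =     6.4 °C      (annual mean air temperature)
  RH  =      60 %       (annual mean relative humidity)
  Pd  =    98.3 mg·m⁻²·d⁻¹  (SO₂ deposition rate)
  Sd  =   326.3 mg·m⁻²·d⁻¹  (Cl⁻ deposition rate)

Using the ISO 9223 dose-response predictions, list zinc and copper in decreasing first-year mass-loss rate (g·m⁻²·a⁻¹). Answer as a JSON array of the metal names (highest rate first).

zinc: T≤10 °C ⇒ hinge +0.038·(6.4−10) = -0.1368
  sulphur-dioxide contribution → 1.338 μm/a
  chloride contribution → 1.32 μm/a
  total first-year rate 2.658 μm/a
  mass loss = 2.658 μm/a × 7.14 g/cm³ = 18.98 g·m⁻²·a⁻¹
copper: temperature factor f = +0.126·(-3.6) = -0.4536
  sulphur-dioxide contribution → 0.3826 μm/a
  chloride contribution → 0.5803 μm/a
  ⇒ r_corr(copper) = 0.9629 μm/a
  mass loss = 0.9629 μm/a × 8.96 g/cm³ = 8.628 g·m⁻²·a⁻¹
Ordering by g·m⁻²·a⁻¹: zinc (19) > copper (8.63)

["zinc", "copper"]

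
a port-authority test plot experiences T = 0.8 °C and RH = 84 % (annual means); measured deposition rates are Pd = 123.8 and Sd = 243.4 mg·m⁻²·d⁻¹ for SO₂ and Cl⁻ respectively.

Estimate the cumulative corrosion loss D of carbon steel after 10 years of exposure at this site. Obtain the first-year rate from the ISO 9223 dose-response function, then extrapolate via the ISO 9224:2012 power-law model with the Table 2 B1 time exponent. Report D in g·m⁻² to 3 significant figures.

D(10) = 2.10e+03 g·m⁻²

carbon steel: f(T) = +0.150·(T−10) [T≤10 °C] = -1.3800
  Pd branch = 1.77·Pd^0.52·e^(0.02·RH+f) = 29.27 μm/a
  Sd branch = 0.102·Sd^0.62·e^(0.033·RH+0.04·T) = 50.8 μm/a
  r_corr = 29.27 + 50.8 = 80.08 μm/a
ISO 9224: D(t) = r_corr · t^b with b = 0.523 (carbon steel, B1)
  D(10) = 80.08 × 10^0.523 = 80.08 × 3.334 = 267 μm
  Mass loss = 267 μm × 7.85 g/cm³ = 2096 g·m⁻²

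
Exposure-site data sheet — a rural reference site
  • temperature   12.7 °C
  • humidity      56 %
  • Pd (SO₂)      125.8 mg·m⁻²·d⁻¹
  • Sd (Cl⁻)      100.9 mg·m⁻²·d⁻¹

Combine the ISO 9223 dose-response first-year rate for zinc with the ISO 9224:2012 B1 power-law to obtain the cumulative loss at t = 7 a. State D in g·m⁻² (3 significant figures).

D(7) = 79.7 g·m⁻²

zinc: temperature factor f = -0.071·(2.7) = -0.1917
  sulphur-dioxide contribution → 1.175 μm/a
  chloride contribution → 1.119 μm/a
  total first-year rate 2.293 μm/a
Long-term exponent b (ISO 9224 Table 2, B1) = 0.813
  D(7) = 2.293 × 7^0.813 = 2.293 × 4.865 = 11.16 μm
  Mass loss = 11.16 μm × 7.14 g/cm³ = 79.65 g·m⁻²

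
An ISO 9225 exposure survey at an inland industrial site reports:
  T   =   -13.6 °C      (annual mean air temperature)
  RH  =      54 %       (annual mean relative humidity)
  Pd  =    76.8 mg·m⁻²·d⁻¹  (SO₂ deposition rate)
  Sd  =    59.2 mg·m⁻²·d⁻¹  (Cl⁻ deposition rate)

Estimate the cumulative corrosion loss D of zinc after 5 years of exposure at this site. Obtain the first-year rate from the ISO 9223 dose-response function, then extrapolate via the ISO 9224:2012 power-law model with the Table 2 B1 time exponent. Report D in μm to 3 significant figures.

D(5) = 1.90 μm

zinc: f(T) = +0.038·(T−10) [T≤10 °C] = -0.8968
  Pd branch = 0.0129·Pd^0.44·e^(0.046·RH+f) = 0.4261 μm/a
  Sd branch = 0.0175·Sd^0.57·e^(0.008·RH+0.085·T) = 0.08686 μm/a
  sum: 0.4261 + 0.08686 → r_corr = 0.5129 μm/a
ISO 9224: D(t) = r_corr · t^b with b = 0.813 (zinc, B1)
  D(5) = 0.5129 × 5^0.813 = 0.5129 × 3.701 = 1.898 μm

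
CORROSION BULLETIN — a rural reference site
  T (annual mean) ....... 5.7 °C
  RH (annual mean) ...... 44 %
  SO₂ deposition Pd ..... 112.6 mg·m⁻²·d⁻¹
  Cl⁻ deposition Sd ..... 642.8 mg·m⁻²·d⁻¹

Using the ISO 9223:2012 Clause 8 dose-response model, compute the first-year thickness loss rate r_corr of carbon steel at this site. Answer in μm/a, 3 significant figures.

carbon steel: T≤10 °C ⇒ hinge +0.150·(5.7−10) = -0.6450
  Pd branch = 1.77·Pd^0.52·e^(0.02·RH+f) = 26.11 μm/a
  Sd branch = 0.102·Sd^0.62·e^(0.033·RH+0.04·T) = 30.15 μm/a
  r_corr = 26.11 + 30.15 = 56.26 μm/a

r_corr = 56.3 μm/a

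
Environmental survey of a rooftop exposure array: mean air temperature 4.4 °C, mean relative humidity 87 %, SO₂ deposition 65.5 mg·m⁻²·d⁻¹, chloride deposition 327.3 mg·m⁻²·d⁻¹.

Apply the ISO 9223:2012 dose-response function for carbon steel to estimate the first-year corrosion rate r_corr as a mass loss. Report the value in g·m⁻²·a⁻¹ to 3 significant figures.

carbon steel: f(T) = +0.150·(T−10) [T≤10 °C] = -0.8400
  sulphur-dioxide contribution → 38.31 μm/a
  chloride contribution → 77.83 μm/a
  total first-year rate 116.1 μm/a
Convert to mass loss: 116.1 μm/a × 7.85 g/cm³ = 911.7 g·m⁻²·a⁻¹

r_corr = 912 g·m⁻²·a⁻¹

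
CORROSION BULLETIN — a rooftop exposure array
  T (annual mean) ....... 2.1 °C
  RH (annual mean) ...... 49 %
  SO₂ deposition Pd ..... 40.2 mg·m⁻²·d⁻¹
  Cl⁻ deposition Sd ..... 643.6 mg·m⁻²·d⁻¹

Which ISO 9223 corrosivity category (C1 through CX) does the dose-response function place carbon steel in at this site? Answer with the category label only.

C3

carbon steel: temperature factor f = +0.150·(-7.9) = -1.1850
  sulphur-dioxide contribution → 9.843 μm/a
  chloride contribution → 30.81 μm/a
  ⇒ r_corr(carbon steel) = 40.65 μm/a
ISO 9223 Table 2 (carbon steel): 25 < 40.7 ≤ 50 μm/a ⇒ C3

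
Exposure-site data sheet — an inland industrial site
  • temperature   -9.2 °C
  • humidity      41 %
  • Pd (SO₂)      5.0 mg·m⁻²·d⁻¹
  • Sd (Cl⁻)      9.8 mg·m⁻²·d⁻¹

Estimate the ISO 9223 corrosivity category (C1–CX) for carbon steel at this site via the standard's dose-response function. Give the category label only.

carbon steel: temperature factor f = +0.150·(-19.2) = -2.8800
  sulphur-dioxide contribution → 0.5209 μm/a
  chloride contribution → 1.124 μm/a
  ⇒ r_corr(carbon steel) = 1.645 μm/a
1.65 μm/a falls in (1.3, 25] for carbon steel → category C2

C2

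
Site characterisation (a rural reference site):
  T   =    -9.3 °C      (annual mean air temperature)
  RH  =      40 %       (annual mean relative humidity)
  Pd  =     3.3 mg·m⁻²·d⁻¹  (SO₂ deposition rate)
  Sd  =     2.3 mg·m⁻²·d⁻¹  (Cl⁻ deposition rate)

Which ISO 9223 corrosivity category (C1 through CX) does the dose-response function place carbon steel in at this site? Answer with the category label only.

carbon steel: f(T) = +0.150·(T−10) [T≤10 °C] = -2.8950
  sulphur-dioxide contribution → 0.4053 μm/a
  chloride contribution → 0.4411 μm/a
  total first-year rate 0.8464 μm/a
0.846 μm/a falls in (0, 1.3] for carbon steel → category C1

C1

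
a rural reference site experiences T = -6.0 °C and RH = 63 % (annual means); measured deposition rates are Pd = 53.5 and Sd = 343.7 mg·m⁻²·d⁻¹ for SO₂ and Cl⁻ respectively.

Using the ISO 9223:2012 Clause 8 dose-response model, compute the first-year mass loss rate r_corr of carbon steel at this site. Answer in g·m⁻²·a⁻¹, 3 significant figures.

carbon steel: temperature factor f = +0.150·(-16.0) = -2.4000
  Pd branch = 1.77·Pd^0.52·e^(0.02·RH+f) = 4.484 μm/a
  Cl⁻ term: 0.102·343.7^0.62·exp(0.033·63+0.04·-6.0) = 23.97
  r_corr = 4.484 + 23.97 = 28.46 μm/a
Convert to mass loss: 28.46 μm/a × 7.85 g/cm³ = 223.4 g·m⁻²·a⁻¹

r_corr = 223 g·m⁻²·a⁻¹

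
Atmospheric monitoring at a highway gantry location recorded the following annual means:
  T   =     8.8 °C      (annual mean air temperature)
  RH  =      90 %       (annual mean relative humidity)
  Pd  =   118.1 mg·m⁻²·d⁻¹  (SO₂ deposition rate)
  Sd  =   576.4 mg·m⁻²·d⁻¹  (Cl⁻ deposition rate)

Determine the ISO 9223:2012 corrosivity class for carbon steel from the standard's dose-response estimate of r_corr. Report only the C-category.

CX

carbon steel: T≤10 °C ⇒ hinge +0.150·(8.8−10) = -0.1800
  sulphur-dioxide contribution → 106.9 μm/a
  chloride contribution → 145.5 μm/a
  ⇒ r_corr(carbon steel) = 252.5 μm/a
ISO 9223 Table 2 (carbon steel): 200 < 252 ≤ 700 μm/a ⇒ CX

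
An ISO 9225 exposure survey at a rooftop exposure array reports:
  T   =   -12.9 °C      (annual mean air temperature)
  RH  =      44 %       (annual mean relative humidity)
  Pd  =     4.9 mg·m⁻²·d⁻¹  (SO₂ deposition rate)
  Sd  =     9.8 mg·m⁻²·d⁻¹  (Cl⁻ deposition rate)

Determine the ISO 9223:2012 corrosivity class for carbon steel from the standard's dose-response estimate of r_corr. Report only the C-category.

C2

carbon steel: temperature factor f = +0.150·(-22.9) = -3.4350
  sulphur-dioxide contribution → 0.3142 μm/a
  chloride contribution → 1.071 μm/a
  total first-year rate 1.385 μm/a
1.38 μm/a falls in (1.3, 25] for carbon steel → category C2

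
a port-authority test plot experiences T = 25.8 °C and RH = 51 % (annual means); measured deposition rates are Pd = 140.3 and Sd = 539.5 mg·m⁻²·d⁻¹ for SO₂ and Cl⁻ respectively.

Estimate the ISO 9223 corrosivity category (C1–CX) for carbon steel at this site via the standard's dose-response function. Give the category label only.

C5

carbon steel: f(T) = -0.054·(T−10) [T>10 °C] = -0.8532
  SO₂ term: 1.77·140.3^0.52·exp(0.02·51-0.8532) = 27.35
  Cl⁻ term: 0.102·539.5^0.62·exp(0.033·51+0.04·25.8) = 76.13
  sum: 27.35 + 76.13 → r_corr = 103.5 μm/a
ISO 9223 Table 2 (carbon steel): 80 < 103 ≤ 200 μm/a ⇒ C5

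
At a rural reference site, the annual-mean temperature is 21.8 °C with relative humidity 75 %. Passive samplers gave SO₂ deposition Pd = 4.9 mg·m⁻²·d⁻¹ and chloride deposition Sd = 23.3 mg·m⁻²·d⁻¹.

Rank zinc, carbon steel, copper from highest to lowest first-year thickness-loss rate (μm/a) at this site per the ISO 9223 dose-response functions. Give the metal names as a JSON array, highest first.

zinc: T>10 °C ⇒ hinge -0.071·(21.8−10) = -0.8378
  Pd branch = 0.0129·Pd^0.44·e^(0.046·RH+f) = 0.3538 μm/a
  Cl⁻ term: 0.0175·23.3^0.57·exp(0.008·75+0.085·21.8) = 1.224
  sum: 0.3538 + 1.224 → r_corr = 1.578 μm/a
carbon steel: f(T) = -0.054·(T−10) [T>10 °C] = -0.6372
  SO₂ term: 1.77·4.9^0.52·exp(0.02·75-0.6372) = 9.585
  Sd branch = 0.102·Sd^0.62·e^(0.033·RH+0.04·T) = 20.41 μm/a
  sum: 9.585 + 20.41 → r_corr = 30 μm/a
copper: temperature factor f = -0.080·(11.8) = -0.9440
  SO₂ term: 0.0053·4.9^0.26·exp(0.059·75-0.9440) = 0.2603
  Cl⁻ term: 0.01025·23.3^0.27·exp(0.036·75+0.049·21.8) = 1.039
  r_corr = 0.2603 + 1.039 = 1.299 μm/a
Ordering by μm/a: carbon steel (30) > zinc (1.58) > copper (1.3)

["carbon steel", "zinc", "copper"]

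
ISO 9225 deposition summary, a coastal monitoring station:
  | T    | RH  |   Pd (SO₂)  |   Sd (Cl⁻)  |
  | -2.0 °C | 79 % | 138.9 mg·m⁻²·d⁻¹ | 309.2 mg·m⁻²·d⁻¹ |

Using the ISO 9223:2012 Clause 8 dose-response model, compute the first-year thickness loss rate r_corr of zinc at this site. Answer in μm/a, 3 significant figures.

r_corr = 3.44 μm/a

zinc: temperature factor f = +0.038·(-12.0) = -0.4560
  sulphur-dioxide contribution → 2.714 μm/a
  chloride contribution → 0.7297 μm/a
  total first-year rate 3.443 μm/a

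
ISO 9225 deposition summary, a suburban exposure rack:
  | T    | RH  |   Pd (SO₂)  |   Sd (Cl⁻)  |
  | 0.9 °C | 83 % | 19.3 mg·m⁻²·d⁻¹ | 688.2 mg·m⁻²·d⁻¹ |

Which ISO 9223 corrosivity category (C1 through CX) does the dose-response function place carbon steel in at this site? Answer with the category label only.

carbon steel: temperature factor f = +0.150·(-9.1) = -1.3650
  sulphur-dioxide contribution → 11.08 μm/a
  chloride contribution → 94 μm/a
  total first-year rate 105.1 μm/a
Category bounds: 80…200 μm/a bracket r_corr ⇒ C5

C5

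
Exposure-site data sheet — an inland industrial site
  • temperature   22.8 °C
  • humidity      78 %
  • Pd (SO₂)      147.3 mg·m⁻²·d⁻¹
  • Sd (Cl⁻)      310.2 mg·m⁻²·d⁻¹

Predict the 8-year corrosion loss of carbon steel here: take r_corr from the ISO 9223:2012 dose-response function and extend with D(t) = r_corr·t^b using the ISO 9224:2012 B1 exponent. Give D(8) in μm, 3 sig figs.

carbon steel: T>10 °C ⇒ hinge -0.054·(22.8−10) = -0.6912
  Pd branch = 1.77·Pd^0.52·e^(0.02·RH+f) = 56.59 μm/a
  Sd branch = 0.102·Sd^0.62·e^(0.033·RH+0.04·T) = 116.8 μm/a
  r_corr = 56.59 + 116.8 = 173.4 μm/a
ISO 9224: D(t) = r_corr · t^b with b = 0.523 (carbon steel, B1)
  D(8) = 173.4 × 8^0.523 = 173.4 × 2.967 = 514.4 μm

D(8) = 514 μm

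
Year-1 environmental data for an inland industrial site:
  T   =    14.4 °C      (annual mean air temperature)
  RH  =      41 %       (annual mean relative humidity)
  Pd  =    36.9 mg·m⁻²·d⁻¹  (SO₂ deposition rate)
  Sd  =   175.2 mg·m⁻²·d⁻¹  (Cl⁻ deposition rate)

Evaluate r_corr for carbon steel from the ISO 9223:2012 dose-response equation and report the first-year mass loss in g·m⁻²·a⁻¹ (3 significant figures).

carbon steel: T>10 °C ⇒ hinge -0.054·(14.4−10) = -0.2376
  sulphur-dioxide contribution → 20.69 μm/a
  chloride contribution → 17.27 μm/a
  total first-year rate 37.96 μm/a
Convert to mass loss: 37.96 μm/a × 7.85 g/cm³ = 298 g·m⁻²·a⁻¹

r_corr = 298 g·m⁻²·a⁻¹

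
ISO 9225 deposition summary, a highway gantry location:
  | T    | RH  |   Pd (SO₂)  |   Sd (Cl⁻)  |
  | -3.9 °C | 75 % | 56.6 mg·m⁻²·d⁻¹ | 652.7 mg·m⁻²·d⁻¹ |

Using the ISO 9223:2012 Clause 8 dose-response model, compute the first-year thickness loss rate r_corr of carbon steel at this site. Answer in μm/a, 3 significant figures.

r_corr = 65.7 μm/a

carbon steel: f(T) = +0.150·(T−10) [T≤10 °C] = -2.0850
  sulphur-dioxide contribution → 8.042 μm/a
  chloride contribution → 57.66 μm/a
  ⇒ r_corr(carbon steel) = 65.7 μm/a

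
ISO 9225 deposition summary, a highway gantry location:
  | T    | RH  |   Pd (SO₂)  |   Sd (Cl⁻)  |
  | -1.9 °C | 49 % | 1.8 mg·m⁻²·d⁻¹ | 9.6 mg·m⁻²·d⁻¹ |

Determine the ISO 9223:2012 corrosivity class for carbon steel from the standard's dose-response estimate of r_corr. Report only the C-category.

C2

carbon steel: f(T) = +0.150·(T−10) [T≤10 °C] = -1.7850
  sulphur-dioxide contribution → 1.074 μm/a
  chloride contribution → 1.936 μm/a
  ⇒ r_corr(carbon steel) = 3.01 μm/a
3.01 μm/a falls in (1.3, 25] for carbon steel → category C2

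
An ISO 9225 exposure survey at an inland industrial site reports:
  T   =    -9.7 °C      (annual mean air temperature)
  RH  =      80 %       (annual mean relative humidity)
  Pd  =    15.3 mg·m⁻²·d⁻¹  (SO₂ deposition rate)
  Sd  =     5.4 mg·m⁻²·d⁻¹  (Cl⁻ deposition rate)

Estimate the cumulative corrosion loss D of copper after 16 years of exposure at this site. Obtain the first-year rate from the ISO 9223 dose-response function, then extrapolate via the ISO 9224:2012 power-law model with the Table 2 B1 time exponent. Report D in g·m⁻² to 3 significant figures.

D(16) = 15.9 g·m⁻²

copper: T≤10 °C ⇒ hinge +0.126·(-9.7−10) = -2.4822
  Pd branch = 0.0053·Pd^0.26·e^(0.059·RH+f) = 0.101 μm/a
  Cl⁻ term: 0.01025·5.4^0.27·exp(0.036·80+0.049·-9.7) = 0.179
  sum: 0.101 + 0.179 → r_corr = 0.2799 μm/a
Power-law: D(16) = r_corr · 16^0.667
  D(16) = 0.2799 × 16^0.667 = 0.2799 × 6.355 = 1.779 μm
  Mass loss = 1.779 μm × 8.96 g/cm³ = 15.94 g·m⁻²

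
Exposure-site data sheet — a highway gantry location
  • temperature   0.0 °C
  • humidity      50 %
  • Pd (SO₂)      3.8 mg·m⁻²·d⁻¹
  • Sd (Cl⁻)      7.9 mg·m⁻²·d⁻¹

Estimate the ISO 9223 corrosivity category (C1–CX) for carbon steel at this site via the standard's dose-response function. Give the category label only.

C2

carbon steel: T≤10 °C ⇒ hinge +0.150·(0.0−10) = -1.5000
  SO₂ term: 1.77·3.8^0.52·exp(0.02·50-1.5000) = 2.149
  Sd branch = 0.102·Sd^0.62·e^(0.033·RH+0.04·T) = 1.913 μm/a
  sum: 2.149 + 1.913 → r_corr = 4.062 μm/a
Category bounds: 1.3…25 μm/a bracket r_corr ⇒ C2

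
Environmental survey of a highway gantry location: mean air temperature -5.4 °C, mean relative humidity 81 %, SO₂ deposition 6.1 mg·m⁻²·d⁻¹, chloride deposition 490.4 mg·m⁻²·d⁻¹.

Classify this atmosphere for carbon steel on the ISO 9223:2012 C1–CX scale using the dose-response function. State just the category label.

C4

carbon steel: T≤10 °C ⇒ hinge +0.150·(-5.4−10) = -2.3100
  SO₂ term: 1.77·6.1^0.52·exp(0.02·81-2.3100) = 2.273
  Sd branch = 0.102·Sd^0.62·e^(0.033·RH+0.04·T) = 55.44 μm/a
  sum: 2.273 + 55.44 → r_corr = 57.71 μm/a
57.7 μm/a falls in (50, 80] for carbon steel → category C4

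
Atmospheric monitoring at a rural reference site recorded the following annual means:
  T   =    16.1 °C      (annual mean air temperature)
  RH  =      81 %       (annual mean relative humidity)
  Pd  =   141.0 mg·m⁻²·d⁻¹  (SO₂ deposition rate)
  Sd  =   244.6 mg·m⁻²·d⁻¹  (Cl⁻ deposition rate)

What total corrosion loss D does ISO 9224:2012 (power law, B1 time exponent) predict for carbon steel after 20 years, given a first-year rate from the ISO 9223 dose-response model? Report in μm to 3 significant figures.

D(20) = 812 μm

carbon steel: T>10 °C ⇒ hinge -0.054·(16.1−10) = -0.3294
  Pd branch = 1.77·Pd^0.52·e^(0.02·RH+f) = 84.35 μm/a
  Cl⁻ term: 0.102·244.6^0.62·exp(0.033·81+0.04·16.1) = 85.11
  r_corr = 84.35 + 85.11 = 169.5 μm/a
ISO 9224: D(t) = r_corr · t^b with b = 0.523 (carbon steel, B1)
  D(20) = 169.5 × 20^0.523 = 169.5 × 4.791 = 811.9 μm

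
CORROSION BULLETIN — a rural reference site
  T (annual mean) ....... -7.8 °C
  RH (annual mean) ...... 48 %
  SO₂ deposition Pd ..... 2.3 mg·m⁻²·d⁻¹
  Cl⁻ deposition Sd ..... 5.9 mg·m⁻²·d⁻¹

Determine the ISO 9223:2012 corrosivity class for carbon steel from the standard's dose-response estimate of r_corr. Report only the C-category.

C2

carbon steel: T≤10 °C ⇒ hinge +0.150·(-7.8−10) = -2.6700
  Pd branch = 1.77·Pd^0.52·e^(0.02·RH+f) = 0.4937 μm/a
  Sd branch = 0.102·Sd^0.62·e^(0.033·RH+0.04·T) = 1.094 μm/a
  sum: 0.4937 + 1.094 → r_corr = 1.587 μm/a
1.59 μm/a falls in (1.3, 25] for carbon steel → category C2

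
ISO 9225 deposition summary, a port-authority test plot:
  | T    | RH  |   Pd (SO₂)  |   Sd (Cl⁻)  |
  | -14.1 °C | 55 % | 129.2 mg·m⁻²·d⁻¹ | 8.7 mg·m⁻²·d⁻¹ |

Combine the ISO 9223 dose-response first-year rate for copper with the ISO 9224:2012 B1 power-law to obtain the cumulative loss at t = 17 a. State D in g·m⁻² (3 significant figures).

D(17) = 5.33 g·m⁻²

copper: f(T) = +0.126·(T−10) [T≤10 °C] = -3.0366
  sulphur-dioxide contribution → 0.02311 μm/a
  chloride contribution → 0.06672 μm/a
  total first-year rate 0.08982 μm/a
ISO 9224: D(t) = r_corr · t^b with b = 0.667 (copper, B1)
  D(17) = 0.08982 × 17^0.667 = 0.08982 × 6.618 = 0.5944 μm
  Mass loss = 0.5944 μm × 8.96 g/cm³ = 5.326 g·m⁻²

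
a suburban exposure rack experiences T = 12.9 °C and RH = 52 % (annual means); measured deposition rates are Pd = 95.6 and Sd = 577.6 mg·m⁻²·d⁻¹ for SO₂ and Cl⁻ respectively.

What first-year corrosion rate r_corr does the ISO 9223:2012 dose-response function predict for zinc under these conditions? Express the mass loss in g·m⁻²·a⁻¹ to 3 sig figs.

zinc: f(T) = -0.071·(T−10) [T>10 °C] = -0.2059
  Pd branch = 0.0129·Pd^0.44·e^(0.046·RH+f) = 0.8539 μm/a
  Sd branch = 0.0175·Sd^0.57·e^(0.008·RH+0.085·T) = 2.979 μm/a
  r_corr = 0.8539 + 2.979 = 3.833 μm/a
Convert to mass loss: 3.833 μm/a × 7.14 g/cm³ = 27.37 g·m⁻²·a⁻¹

r_corr = 27.4 g·m⁻²·a⁻¹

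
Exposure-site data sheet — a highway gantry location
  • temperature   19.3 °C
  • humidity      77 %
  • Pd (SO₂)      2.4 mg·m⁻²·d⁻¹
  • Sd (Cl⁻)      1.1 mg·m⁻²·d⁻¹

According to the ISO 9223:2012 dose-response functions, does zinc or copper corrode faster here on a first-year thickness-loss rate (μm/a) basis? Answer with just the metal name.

copper

zinc: T>10 °C ⇒ hinge -0.071·(19.3−10) = -0.6603
  sulphur-dioxide contribution → 0.3384 μm/a
  chloride contribution → 0.1764 μm/a
  total first-year rate 0.5148 μm/a
copper: temperature factor f = -0.080·(9.3) = -0.7440
  sulphur-dioxide contribution → 0.2972 μm/a
  chloride contribution → 0.433 μm/a
  total first-year rate 0.7302 μm/a
Ordering by μm/a: copper (0.73) > zinc (0.515)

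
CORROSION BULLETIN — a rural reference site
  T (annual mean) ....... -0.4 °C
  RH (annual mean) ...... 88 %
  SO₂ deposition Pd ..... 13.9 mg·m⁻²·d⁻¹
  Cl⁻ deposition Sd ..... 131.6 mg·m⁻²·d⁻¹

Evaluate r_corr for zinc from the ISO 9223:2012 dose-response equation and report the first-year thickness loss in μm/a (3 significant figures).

r_corr = 2.14 μm/a

zinc: f(T) = +0.038·(T−10) [T≤10 °C] = -0.3952
  Pd branch = 0.0129·Pd^0.44·e^(0.046·RH+f) = 1.585 μm/a
  Cl⁻ term: 0.0175·131.6^0.57·exp(0.008·88+0.085·-0.4) = 0.5521
  sum: 1.585 + 0.5521 → r_corr = 2.137 μm/a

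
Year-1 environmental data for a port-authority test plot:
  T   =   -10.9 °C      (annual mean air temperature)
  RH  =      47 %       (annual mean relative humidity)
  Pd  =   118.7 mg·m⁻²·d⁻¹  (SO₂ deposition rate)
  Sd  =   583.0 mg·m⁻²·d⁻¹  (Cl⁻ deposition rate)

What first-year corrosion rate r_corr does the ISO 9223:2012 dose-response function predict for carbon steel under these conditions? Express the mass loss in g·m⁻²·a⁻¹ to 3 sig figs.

r_corr = 145 g·m⁻²·a⁻¹

carbon steel: f(T) = +0.150·(T−10) [T≤10 °C] = -3.1350
  Pd branch = 1.77·Pd^0.52·e^(0.02·RH+f) = 2.363 μm/a
  Sd branch = 0.102·Sd^0.62·e^(0.033·RH+0.04·T) = 16.13 μm/a
  sum: 2.363 + 16.13 → r_corr = 18.49 μm/a
Convert to mass loss: 18.49 μm/a × 7.85 g/cm³ = 145.1 g·m⁻²·a⁻¹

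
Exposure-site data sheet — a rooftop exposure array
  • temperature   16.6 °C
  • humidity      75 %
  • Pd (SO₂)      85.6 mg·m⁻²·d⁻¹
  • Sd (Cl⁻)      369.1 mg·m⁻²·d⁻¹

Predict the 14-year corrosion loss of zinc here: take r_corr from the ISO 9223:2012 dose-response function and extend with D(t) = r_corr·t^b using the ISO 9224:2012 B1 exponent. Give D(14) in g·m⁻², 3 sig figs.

D(14) = 342 g·m⁻²

zinc: f(T) = -0.071·(T−10) [T>10 °C] = -0.4686
  sulphur-dioxide contribution → 1.802 μm/a
  chloride contribution → 3.799 μm/a
  total first-year rate 5.601 μm/a
Power-law: D(14) = r_corr · 14^0.813
  D(14) = 5.601 × 14^0.813 = 5.601 × 8.547 = 47.87 μm
  Mass loss = 47.87 μm × 7.14 g/cm³ = 341.8 g·m⁻²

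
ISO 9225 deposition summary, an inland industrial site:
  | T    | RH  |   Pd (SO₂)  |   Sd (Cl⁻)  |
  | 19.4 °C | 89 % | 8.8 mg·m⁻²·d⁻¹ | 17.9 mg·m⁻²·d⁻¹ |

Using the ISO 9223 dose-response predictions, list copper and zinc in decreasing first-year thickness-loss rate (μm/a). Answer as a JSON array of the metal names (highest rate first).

copper: f(T) = -0.080·(T−10) [T>10 °C] = -0.7520
  SO₂ term: 0.0053·8.8^0.26·exp(0.059·89-0.7520) = 0.8389
  Cl⁻ term: 0.01025·17.9^0.27·exp(0.036·89+0.049·19.4) = 1.423
  sum: 0.8389 + 1.423 → r_corr = 2.262 μm/a
zinc: f(T) = -0.071·(T−10) [T>10 °C] = -0.6674
  SO₂ term: 0.0129·8.8^0.44·exp(0.046·89-0.6674) = 1.034
  Cl⁻ term: 0.0175·17.9^0.57·exp(0.008·89+0.085·19.4) = 0.9606
  sum: 1.034 + 0.9606 → r_corr = 1.994 μm/a
Ordering by μm/a: copper (2.26) > zinc (1.99)

["copper", "zinc"]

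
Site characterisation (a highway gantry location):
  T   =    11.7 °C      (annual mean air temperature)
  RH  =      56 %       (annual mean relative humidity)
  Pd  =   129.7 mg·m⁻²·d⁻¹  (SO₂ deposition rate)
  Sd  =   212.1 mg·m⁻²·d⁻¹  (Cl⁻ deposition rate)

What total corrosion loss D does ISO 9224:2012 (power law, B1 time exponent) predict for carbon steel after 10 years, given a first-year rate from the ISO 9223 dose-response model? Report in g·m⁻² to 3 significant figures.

D(10) = 2.38e+03 g·m⁻²

carbon steel: f(T) = -0.054·(T−10) [T>10 °C] = -0.0918
  SO₂ term: 1.77·129.7^0.52·exp(0.02·56-0.0918) = 62.12
  Sd branch = 0.102·Sd^0.62·e^(0.033·RH+0.04·T) = 28.63 μm/a
  r_corr = 62.12 + 28.63 = 90.76 μm/a
Long-term exponent b (ISO 9224 Table 2, B1) = 0.523
  D(10) = 90.76 × 10^0.523 = 90.76 × 3.334 = 302.6 μm
  Mass loss = 302.6 μm × 7.85 g/cm³ = 2375 g·m⁻²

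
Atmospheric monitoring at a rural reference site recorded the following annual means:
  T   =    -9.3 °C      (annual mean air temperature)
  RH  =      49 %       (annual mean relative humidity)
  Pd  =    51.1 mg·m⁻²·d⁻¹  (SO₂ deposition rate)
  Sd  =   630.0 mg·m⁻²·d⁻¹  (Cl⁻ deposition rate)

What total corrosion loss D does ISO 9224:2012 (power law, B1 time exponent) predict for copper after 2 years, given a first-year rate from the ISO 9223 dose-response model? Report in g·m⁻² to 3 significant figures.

copper: temperature factor f = +0.126·(-19.3) = -2.4318
  Pd branch = 0.0053·Pd^0.26·e^(0.059·RH+f) = 0.02333 μm/a
  Cl⁻ term: 0.01025·630.0^0.27·exp(0.036·49+0.049·-9.3) = 0.2161
  sum: 0.02333 + 0.2161 → r_corr = 0.2395 μm/a
Long-term exponent b (ISO 9224 Table 2, B1) = 0.667
  D(2) = 0.2395 × 2^0.667 = 0.2395 × 1.588 = 0.3802 μm
  Mass loss = 0.3802 μm × 8.96 g/cm³ = 3.407 g·m⁻²

D(2) = 3.41 g·m⁻²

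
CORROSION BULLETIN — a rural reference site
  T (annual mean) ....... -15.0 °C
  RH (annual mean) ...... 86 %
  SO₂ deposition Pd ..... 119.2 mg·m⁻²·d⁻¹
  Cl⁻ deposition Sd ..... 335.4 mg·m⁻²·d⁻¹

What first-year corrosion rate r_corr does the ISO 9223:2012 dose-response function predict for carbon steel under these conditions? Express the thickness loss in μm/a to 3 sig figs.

r_corr = 38.0 μm/a

carbon steel: temperature factor f = +0.150·(-25.0) = -3.7500
  Pd branch = 1.77·Pd^0.52·e^(0.02·RH+f) = 2.793 μm/a
  Cl⁻ term: 0.102·335.4^0.62·exp(0.033·86+0.04·-15.0) = 35.19
  r_corr = 2.793 + 35.19 = 37.98 μm/a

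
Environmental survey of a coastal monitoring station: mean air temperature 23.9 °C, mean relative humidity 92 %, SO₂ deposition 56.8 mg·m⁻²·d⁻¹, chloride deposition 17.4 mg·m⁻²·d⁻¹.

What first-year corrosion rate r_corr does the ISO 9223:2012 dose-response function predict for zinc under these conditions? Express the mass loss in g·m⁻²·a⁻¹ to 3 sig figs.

r_corr = 24.1 g·m⁻²·a⁻¹

zinc: temperature factor f = -0.071·(13.9) = -0.9869
  SO₂ term: 0.0129·56.8^0.44·exp(0.046·92-0.9869) = 1.958
  Sd branch = 0.0175·Sd^0.57·e^(0.008·RH+0.085·T) = 1.419 μm/a
  r_corr = 1.958 + 1.419 = 3.377 μm/a
Convert to mass loss: 3.377 μm/a × 7.14 g/cm³ = 24.11 g·m⁻²·a⁻¹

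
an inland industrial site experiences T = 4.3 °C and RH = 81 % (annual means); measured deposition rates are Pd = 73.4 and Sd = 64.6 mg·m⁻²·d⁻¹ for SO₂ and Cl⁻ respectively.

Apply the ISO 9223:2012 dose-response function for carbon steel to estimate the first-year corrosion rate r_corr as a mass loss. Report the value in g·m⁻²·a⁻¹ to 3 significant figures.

carbon steel: f(T) = +0.150·(T−10) [T≤10 °C] = -0.8550
  Pd branch = 1.77·Pd^0.52·e^(0.02·RH+f) = 35.51 μm/a
  Sd branch = 0.102·Sd^0.62·e^(0.033·RH+0.04·T) = 23.25 μm/a
  r_corr = 35.51 + 23.25 = 58.77 μm/a
Convert to mass loss: 58.77 μm/a × 7.85 g/cm³ = 461.3 g·m⁻²·a⁻¹

r_corr = 461 g·m⁻²·a⁻¹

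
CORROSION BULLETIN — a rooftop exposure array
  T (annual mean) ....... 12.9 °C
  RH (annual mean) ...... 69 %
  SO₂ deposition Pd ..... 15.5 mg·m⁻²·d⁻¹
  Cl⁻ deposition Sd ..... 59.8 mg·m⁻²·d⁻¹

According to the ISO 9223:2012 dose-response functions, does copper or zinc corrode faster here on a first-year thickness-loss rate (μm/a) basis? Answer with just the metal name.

copper: f(T) = -0.080·(T−10) [T>10 °C] = -0.2320
  SO₂ term: 0.0053·15.5^0.26·exp(0.059·69-0.2320) = 0.5024
  Cl⁻ term: 0.01025·59.8^0.27·exp(0.036·69+0.049·12.9) = 0.6978
  sum: 0.5024 + 0.6978 → r_corr = 1.2 μm/a
zinc: T>10 °C ⇒ hinge -0.071·(12.9−10) = -0.2059
  Pd branch = 0.0129·Pd^0.44·e^(0.046·RH+f) = 0.8382 μm/a
  Cl⁻ term: 0.0175·59.8^0.57·exp(0.008·69+0.085·12.9) = 0.9369
  r_corr = 0.8382 + 0.9369 = 1.775 μm/a
Ordering by μm/a: zinc (1.78) > copper (1.2)

zinc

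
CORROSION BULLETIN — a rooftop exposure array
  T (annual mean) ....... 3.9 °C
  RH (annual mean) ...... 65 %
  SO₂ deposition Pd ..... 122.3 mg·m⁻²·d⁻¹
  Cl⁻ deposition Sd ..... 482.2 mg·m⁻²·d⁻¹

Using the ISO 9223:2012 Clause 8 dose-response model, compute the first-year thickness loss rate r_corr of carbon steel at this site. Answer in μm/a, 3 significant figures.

r_corr = 78.6 μm/a

carbon steel: temperature factor f = +0.150·(-6.1) = -0.9150
  SO₂ term: 1.77·122.3^0.52·exp(0.02·65-0.9150) = 31.67
  Sd branch = 0.102·Sd^0.62·e^(0.033·RH+0.04·T) = 46.94 μm/a
  r_corr = 31.67 + 46.94 = 78.61 μm/a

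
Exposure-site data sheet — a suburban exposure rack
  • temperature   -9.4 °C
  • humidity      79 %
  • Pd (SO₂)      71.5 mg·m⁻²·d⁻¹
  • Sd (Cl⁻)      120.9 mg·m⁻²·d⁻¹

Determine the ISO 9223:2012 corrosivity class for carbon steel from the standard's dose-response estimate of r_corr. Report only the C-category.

C2

carbon steel: f(T) = +0.150·(T−10) [T≤10 °C] = -2.9100
  sulphur-dioxide contribution → 4.311 μm/a
  chloride contribution → 18.56 μm/a
  ⇒ r_corr(carbon steel) = 22.87 μm/a
ISO 9223 Table 2 (carbon steel): 1.3 < 22.9 ≤ 25 μm/a ⇒ C2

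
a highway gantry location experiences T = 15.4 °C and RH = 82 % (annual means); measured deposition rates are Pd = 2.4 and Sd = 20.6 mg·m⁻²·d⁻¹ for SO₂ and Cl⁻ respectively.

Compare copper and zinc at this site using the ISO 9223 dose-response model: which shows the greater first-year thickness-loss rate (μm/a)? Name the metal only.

copper: T>10 °C ⇒ hinge -0.080·(15.4−10) = -0.4320
  Pd branch = 0.0053·Pd^0.26·e^(0.059·RH+f) = 0.5453 μm/a
  Cl⁻ term: 0.01025·20.6^0.27·exp(0.036·82+0.049·15.4) = 0.9445
  sum: 0.5453 + 0.9445 → r_corr = 1.49 μm/a
zinc: T>10 °C ⇒ hinge -0.071·(15.4−10) = -0.3834
  Pd branch = 0.0129·Pd^0.44·e^(0.046·RH+f) = 0.5617 μm/a
  Cl⁻ term: 0.0175·20.6^0.57·exp(0.008·82+0.085·15.4) = 0.7004
  r_corr = 0.5617 + 0.7004 = 1.262 μm/a
Ordering by μm/a: copper (1.49) > zinc (1.26)

copper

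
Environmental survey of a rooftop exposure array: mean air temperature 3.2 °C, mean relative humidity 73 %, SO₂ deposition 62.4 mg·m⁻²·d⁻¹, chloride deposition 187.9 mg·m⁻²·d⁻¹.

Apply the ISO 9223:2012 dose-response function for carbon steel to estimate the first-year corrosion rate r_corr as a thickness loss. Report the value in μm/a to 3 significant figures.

r_corr = 56.7 μm/a

carbon steel: f(T) = +0.150·(T−10) [T≤10 °C] = -1.0200
  Pd branch = 1.77·Pd^0.52·e^(0.02·RH+f) = 23.58 μm/a
  Cl⁻ term: 0.102·187.9^0.62·exp(0.033·73+0.04·3.2) = 33.13
  sum: 23.58 + 33.13 → r_corr = 56.71 μm/a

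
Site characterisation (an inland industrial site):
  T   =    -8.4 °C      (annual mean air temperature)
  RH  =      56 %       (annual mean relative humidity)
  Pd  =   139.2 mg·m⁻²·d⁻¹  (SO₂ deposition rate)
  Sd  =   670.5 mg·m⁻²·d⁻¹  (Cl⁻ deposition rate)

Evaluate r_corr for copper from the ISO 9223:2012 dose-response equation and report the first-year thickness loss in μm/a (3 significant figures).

r_corr = 0.347 μm/a

copper: f(T) = +0.126·(T−10) [T≤10 °C] = -2.3184
  SO₂ term: 0.0053·139.2^0.26·exp(0.059·56-2.3184) = 0.05125
  Cl⁻ term: 0.01025·670.5^0.27·exp(0.036·56+0.049·-8.4) = 0.2956
  r_corr = 0.05125 + 0.2956 = 0.3468 μm/a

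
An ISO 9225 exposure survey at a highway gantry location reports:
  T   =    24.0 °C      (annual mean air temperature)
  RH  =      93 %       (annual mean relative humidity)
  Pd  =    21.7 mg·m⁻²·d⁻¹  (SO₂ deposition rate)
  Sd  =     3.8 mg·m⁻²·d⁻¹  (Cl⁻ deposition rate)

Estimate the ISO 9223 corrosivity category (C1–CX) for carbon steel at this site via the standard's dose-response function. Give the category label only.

carbon steel: f(T) = -0.054·(T−10) [T>10 °C] = -0.7560
  SO₂ term: 1.77·21.7^0.52·exp(0.02·93-0.7560) = 26.45
  Cl⁻ term: 0.102·3.8^0.62·exp(0.033·93+0.04·24.0) = 13.12
  r_corr = 26.45 + 13.12 = 39.57 μm/a
39.6 μm/a falls in (25, 50] for carbon steel → category C3

C3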